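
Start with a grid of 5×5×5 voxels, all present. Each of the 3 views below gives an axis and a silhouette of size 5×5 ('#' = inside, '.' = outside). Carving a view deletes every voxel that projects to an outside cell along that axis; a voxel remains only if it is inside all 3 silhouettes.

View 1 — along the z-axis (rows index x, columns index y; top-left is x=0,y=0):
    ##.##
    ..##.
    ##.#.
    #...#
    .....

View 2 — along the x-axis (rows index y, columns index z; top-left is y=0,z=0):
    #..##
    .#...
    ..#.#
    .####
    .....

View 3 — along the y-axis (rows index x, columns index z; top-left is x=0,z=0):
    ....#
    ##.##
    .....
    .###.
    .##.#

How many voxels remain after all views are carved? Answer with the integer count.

7 voxels

start: 5×5×5 = 125 voxels
[1] z-view keeps 11 columns → grid now 55
[2] x-view keeps 10 columns → grid now 25
[3] y-view keeps 11 columns → grid now 7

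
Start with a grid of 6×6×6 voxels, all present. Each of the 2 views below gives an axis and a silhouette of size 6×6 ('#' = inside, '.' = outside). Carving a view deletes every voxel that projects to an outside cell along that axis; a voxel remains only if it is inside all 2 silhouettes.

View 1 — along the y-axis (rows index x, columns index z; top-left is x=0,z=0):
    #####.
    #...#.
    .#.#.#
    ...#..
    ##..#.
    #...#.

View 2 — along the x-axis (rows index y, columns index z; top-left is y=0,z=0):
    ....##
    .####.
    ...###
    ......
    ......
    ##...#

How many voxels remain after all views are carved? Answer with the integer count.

voxel count = 32

full grid |V| = 216
carve view 1 (along y, XZ-mask fill 16/36): 96 voxels remain
carve view 2 (along x, YZ-mask fill 12/36): 32 voxels remain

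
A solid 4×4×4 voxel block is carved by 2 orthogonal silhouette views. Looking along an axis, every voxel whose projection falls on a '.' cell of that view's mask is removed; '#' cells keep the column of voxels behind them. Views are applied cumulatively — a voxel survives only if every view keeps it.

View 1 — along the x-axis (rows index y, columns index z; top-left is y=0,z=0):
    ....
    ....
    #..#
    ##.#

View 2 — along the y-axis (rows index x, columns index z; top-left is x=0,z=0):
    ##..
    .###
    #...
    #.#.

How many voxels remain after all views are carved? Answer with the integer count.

|visual hull| = 10

initial block: 4^3 = 64
[1] x-view keeps 5 columns → grid now 20
[2] y-view keeps 8 columns → grid now 10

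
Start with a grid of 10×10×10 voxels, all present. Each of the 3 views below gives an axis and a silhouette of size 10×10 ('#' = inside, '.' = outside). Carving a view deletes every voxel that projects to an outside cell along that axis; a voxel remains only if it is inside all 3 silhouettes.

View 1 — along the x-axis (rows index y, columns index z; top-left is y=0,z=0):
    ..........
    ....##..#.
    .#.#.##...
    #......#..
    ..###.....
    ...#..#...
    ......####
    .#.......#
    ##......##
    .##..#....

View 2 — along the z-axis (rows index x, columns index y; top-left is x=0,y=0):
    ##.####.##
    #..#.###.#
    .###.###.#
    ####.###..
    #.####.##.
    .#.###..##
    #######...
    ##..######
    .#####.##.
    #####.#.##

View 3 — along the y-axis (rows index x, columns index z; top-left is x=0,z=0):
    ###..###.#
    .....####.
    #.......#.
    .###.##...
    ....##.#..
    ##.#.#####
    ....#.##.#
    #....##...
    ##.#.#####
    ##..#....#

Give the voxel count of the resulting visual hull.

start: 10×10×10 = 1000 voxels
V1 x: intersect with YZ mask (27 set) -- 270 left
V2 z: intersect with XY mask (71 set) -- 187 left
V3 y: intersect with XZ mask (48 set) -- 87 left

voxel count = 87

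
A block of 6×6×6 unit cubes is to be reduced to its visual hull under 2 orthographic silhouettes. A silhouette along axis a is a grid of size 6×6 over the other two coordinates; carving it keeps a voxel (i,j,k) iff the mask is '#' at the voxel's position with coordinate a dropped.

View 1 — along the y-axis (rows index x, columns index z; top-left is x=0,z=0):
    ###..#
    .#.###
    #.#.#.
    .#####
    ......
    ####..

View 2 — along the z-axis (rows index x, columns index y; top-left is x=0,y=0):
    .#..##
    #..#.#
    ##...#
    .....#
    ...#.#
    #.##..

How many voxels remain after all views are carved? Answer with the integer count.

voxel count = 50

full grid |V| = 216
after view 1 [y-axis, 20 of 36 cells solid] → remaining = 120
after view 2 [z-axis, 15 of 36 cells solid] → remaining = 50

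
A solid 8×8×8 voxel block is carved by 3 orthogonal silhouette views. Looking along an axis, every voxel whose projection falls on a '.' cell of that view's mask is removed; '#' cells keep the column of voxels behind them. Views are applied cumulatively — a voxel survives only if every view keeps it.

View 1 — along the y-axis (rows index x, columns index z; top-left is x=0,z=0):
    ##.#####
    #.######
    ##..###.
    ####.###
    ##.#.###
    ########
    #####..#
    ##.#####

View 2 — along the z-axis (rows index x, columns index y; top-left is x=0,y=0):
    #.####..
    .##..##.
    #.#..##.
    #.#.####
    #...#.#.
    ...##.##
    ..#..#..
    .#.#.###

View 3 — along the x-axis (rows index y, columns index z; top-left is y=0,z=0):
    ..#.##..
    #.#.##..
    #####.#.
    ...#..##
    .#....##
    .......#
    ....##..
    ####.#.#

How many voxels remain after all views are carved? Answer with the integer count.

full grid |V| = 512
V1 y: intersect with XZ mask (53 set) -- 424 left
V2 z: intersect with XY mask (33 set) -- 222 left
V3 x: intersect with YZ mask (28 set) -- 91 left

voxel count = 91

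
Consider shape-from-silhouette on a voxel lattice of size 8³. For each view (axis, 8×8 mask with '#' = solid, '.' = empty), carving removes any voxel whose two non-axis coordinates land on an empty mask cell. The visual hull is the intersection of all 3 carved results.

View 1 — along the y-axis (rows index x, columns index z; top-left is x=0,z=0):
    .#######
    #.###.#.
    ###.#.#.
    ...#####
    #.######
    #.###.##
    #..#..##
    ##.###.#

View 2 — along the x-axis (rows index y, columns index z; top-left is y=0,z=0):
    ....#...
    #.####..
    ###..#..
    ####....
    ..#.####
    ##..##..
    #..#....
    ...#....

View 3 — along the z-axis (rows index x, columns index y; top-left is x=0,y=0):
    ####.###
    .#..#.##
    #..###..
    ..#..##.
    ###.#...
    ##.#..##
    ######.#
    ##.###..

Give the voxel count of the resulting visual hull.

voxel count = 89

before carving: 512 voxels (8×8×8)
  1. axis=1 (XZ plane), |mask|=45  ⇒  voxels=360
  2. axis=0 (YZ plane), |mask|=26  ⇒  voxels=144
  3. axis=2 (XY plane), |mask|=39  ⇒  voxels=89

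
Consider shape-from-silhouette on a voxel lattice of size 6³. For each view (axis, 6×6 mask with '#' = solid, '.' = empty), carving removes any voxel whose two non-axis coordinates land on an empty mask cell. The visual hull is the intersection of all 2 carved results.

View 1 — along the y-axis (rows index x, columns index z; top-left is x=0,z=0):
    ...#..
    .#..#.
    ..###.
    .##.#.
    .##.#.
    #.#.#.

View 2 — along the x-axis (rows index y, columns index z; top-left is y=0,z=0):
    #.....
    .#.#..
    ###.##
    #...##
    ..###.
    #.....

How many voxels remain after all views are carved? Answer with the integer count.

start: 6×6×6 = 216 voxels
after view 1 [y-axis, 15 of 36 cells solid] → remaining = 90
after view 2 [x-axis, 15 of 36 cells solid] → remaining = 37

remaining voxels: 37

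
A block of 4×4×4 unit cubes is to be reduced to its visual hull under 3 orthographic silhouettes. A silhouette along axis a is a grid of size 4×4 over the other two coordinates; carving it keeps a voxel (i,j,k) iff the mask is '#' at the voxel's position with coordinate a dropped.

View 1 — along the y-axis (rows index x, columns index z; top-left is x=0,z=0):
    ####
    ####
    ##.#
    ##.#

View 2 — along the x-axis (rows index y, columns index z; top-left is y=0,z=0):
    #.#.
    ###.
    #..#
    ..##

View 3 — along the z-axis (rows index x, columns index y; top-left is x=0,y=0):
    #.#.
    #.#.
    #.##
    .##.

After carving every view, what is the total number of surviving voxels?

full grid |V| = 64
carve view 1 (along y, XZ-mask fill 14/16): 56 voxels remain
carve view 2 (along x, YZ-mask fill 9/16): 30 voxels remain
carve view 3 (along z, XY-mask fill 9/16): 16 voxels remain

remaining voxels: 16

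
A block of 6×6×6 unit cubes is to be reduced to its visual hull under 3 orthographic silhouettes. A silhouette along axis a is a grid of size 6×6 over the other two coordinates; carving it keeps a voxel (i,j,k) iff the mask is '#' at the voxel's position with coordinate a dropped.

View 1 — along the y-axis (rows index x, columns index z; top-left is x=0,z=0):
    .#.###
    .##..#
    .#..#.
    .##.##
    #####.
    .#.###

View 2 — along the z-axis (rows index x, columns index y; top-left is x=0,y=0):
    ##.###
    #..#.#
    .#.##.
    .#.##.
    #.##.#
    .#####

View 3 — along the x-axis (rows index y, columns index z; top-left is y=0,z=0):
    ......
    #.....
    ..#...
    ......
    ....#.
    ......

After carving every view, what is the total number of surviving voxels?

|visual hull| = 5

full grid |V| = 216
carve view 1 (along y, XZ-mask fill 22/36): 132 voxels remain
carve view 2 (along z, XY-mask fill 23/36): 87 voxels remain
carve view 3 (along x, YZ-mask fill 3/36): 5 voxels remain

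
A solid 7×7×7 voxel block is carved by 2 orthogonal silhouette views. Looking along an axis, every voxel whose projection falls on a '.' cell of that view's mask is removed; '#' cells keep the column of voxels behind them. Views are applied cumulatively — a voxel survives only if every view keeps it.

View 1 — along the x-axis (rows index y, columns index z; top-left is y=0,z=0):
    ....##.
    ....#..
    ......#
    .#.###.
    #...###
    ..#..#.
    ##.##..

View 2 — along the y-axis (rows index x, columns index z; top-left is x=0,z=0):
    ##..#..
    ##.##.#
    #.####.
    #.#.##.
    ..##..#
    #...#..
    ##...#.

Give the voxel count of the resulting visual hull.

start: 7×7×7 = 343 voxels
V1 x: intersect with YZ mask (18 set) -- 126 left
V2 y: intersect with XZ mask (25 set) -- 68 left

remaining voxels: 68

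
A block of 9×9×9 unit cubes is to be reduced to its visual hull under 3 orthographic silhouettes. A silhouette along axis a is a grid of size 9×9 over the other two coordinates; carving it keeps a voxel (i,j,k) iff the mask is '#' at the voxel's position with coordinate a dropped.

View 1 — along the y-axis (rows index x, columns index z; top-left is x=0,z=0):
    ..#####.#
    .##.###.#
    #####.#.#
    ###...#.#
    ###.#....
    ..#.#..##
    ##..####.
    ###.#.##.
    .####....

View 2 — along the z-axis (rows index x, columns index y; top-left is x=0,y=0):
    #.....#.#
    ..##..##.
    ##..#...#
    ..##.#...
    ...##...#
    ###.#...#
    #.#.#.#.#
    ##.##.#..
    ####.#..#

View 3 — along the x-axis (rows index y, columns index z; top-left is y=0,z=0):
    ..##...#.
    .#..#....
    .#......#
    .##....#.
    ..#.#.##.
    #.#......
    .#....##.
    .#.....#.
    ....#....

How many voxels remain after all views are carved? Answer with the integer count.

70 voxels

before carving: 729 voxels (9×9×9)
[1] y-view keeps 48 columns → grid now 432
[2] z-view keeps 38 columns → grid now 201
[3] x-view keeps 22 columns → grid now 70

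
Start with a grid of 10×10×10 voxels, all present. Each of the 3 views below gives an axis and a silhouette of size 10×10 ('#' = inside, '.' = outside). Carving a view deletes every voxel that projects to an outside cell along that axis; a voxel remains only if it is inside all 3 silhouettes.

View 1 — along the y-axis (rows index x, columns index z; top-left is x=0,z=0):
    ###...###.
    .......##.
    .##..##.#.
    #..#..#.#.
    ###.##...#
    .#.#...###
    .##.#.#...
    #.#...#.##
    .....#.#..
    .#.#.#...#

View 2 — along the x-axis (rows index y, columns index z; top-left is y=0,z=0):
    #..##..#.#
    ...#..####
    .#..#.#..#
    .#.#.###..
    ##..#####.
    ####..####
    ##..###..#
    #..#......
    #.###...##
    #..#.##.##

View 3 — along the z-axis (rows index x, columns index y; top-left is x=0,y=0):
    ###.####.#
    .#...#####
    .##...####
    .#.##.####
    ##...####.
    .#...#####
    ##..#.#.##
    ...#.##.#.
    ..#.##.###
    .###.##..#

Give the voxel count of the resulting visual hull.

before carving: 1000 voxels (10×10×10)
after view 1 [y-axis, 43 of 100 cells solid] → remaining = 430
after view 2 [x-axis, 54 of 100 cells solid] → remaining = 228
after view 3 [z-axis, 61 of 100 cells solid] → remaining = 142

|visual hull| = 142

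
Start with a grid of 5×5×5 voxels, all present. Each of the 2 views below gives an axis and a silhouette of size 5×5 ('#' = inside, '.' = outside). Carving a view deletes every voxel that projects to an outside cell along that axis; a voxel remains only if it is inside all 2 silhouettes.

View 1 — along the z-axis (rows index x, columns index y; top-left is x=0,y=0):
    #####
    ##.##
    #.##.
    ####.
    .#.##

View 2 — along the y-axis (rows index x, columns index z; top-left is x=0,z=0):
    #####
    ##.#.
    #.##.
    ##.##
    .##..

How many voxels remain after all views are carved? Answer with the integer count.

remaining voxels: 68

initial block: 5^3 = 125
V1 z: intersect with XY mask (19 set) -- 95 left
V2 y: intersect with XZ mask (17 set) -- 68 left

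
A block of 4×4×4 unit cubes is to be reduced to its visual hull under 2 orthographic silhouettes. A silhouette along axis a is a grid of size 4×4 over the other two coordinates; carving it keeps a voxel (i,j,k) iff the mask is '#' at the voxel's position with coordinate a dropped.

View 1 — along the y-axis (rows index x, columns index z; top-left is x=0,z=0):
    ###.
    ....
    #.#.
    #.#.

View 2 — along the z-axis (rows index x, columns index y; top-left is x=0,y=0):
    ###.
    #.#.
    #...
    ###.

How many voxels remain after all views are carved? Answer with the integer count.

start: 4×4×4 = 64 voxels
V1 y: intersect with XZ mask (7 set) -- 28 left
V2 z: intersect with XY mask (9 set) -- 17 left

17 voxels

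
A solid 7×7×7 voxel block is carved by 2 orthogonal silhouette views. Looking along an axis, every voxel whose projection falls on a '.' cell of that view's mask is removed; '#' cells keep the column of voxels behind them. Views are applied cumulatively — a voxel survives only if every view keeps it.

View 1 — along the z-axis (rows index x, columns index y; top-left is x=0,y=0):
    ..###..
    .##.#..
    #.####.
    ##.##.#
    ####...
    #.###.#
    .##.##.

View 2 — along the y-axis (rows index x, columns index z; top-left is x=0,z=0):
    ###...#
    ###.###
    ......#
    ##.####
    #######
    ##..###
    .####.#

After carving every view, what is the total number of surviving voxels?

start: 7×7×7 = 343 voxels
  1. axis=2 (XY plane), |mask|=29  ⇒  voxels=203
  2. axis=1 (XZ plane), |mask|=34  ⇒  voxels=138

remaining voxels: 138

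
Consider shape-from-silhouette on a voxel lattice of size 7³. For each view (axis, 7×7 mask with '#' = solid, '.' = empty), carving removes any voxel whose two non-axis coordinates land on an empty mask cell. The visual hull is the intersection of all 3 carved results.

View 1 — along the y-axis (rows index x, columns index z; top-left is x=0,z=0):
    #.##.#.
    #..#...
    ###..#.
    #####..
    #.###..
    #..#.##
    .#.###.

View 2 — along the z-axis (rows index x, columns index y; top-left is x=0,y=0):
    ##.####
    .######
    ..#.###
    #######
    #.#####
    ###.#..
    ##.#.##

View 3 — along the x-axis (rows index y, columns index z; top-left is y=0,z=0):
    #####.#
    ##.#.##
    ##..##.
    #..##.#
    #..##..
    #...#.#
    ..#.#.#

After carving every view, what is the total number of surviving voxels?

full grid |V| = 343
step 1: project along y, AND mask (27/49) → |grid| = 189
step 2: project along z, AND mask (38/49) → |grid| = 147
step 3: project along x, AND mask (28/49) → |grid| = 84

|visual hull| = 84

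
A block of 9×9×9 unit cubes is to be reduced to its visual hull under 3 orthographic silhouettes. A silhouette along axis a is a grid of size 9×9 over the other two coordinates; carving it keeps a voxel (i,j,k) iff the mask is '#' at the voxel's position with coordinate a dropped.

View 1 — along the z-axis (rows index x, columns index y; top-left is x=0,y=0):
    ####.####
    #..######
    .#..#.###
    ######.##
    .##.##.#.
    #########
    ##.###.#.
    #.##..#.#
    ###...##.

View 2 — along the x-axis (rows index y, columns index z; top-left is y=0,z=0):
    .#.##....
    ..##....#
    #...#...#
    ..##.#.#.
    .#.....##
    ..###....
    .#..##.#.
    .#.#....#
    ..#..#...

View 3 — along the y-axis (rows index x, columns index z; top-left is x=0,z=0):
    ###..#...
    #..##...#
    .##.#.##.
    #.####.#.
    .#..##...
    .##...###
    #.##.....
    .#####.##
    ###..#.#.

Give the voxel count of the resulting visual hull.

start: 9×9×9 = 729 voxels
V1 z: intersect with XY mask (58 set) -- 522 left
V2 x: intersect with YZ mask (28 set) -- 180 left
V3 y: intersect with XZ mask (42 set) -- 94 left

voxel count = 94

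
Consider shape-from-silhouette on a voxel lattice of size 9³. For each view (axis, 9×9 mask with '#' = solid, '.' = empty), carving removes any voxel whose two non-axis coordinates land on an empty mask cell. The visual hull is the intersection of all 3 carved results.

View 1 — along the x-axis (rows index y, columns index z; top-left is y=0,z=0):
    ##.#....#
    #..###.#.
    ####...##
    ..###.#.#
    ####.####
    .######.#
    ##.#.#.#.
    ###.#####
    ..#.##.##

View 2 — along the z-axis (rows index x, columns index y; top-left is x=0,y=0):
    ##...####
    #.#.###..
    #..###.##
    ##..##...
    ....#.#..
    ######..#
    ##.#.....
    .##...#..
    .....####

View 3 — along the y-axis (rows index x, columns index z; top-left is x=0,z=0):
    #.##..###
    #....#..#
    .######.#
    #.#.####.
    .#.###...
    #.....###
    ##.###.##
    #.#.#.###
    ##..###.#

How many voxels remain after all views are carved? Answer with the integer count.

|visual hull| = 138

full grid |V| = 729
step 1: project along x, AND mask (53/81) → |grid| = 477
step 2: project along z, AND mask (40/81) → |grid| = 233
step 3: project along y, AND mask (49/81) → |grid| = 138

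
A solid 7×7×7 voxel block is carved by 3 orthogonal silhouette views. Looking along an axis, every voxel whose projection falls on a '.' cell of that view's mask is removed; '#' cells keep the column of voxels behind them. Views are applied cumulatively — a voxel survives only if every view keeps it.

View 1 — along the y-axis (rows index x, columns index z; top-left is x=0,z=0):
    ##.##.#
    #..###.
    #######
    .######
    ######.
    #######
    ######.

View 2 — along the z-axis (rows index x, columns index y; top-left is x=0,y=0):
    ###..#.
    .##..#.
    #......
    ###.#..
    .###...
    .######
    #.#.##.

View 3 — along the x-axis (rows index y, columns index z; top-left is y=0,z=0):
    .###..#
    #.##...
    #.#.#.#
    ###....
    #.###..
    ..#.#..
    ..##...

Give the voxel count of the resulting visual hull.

|visual hull| = 69

initial block: 7^3 = 343
V1 y: intersect with XZ mask (41 set) -- 287 left
V2 z: intersect with XY mask (25 set) -- 147 left
V3 x: intersect with YZ mask (22 set) -- 69 left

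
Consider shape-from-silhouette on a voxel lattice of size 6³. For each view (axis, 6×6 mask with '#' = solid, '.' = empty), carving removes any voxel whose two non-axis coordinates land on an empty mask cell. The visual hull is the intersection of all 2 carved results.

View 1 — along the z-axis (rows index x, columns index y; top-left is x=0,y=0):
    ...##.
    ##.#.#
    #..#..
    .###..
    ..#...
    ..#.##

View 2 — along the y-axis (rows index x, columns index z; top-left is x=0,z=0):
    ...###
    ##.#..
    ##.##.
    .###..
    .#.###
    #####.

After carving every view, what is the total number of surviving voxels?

voxel count = 54

before carving: 216 voxels (6×6×6)
  1. axis=2 (XY plane), |mask|=15  ⇒  voxels=90
  2. axis=1 (XZ plane), |mask|=22  ⇒  voxels=54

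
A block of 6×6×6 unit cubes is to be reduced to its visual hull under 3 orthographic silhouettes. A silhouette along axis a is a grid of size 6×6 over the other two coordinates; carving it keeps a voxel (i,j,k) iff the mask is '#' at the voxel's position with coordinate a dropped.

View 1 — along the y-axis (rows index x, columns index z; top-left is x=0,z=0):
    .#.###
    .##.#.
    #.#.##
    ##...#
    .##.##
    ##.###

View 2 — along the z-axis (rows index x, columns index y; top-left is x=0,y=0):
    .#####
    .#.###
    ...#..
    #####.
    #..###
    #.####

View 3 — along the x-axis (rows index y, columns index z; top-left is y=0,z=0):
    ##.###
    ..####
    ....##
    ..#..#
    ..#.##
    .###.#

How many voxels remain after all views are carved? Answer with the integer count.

51 voxels

full grid |V| = 216
carve view 1 (along y, XZ-mask fill 23/36): 138 voxels remain
carve view 2 (along z, XY-mask fill 24/36): 92 voxels remain
carve view 3 (along x, YZ-mask fill 20/36): 51 voxels remain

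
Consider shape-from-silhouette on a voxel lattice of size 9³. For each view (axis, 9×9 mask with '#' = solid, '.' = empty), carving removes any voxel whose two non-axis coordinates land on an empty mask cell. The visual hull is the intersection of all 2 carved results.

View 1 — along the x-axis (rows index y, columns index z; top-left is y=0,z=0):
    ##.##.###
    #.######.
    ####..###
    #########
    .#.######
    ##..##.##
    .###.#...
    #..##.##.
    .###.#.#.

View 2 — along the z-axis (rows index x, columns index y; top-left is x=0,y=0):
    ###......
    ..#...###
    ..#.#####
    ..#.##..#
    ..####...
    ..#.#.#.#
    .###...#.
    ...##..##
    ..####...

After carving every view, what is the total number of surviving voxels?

start: 9×9×9 = 729 voxels
step 1: project along x, AND mask (57/81) → |grid| = 513
step 2: project along z, AND mask (37/81) → |grid| = 236

remaining voxels: 236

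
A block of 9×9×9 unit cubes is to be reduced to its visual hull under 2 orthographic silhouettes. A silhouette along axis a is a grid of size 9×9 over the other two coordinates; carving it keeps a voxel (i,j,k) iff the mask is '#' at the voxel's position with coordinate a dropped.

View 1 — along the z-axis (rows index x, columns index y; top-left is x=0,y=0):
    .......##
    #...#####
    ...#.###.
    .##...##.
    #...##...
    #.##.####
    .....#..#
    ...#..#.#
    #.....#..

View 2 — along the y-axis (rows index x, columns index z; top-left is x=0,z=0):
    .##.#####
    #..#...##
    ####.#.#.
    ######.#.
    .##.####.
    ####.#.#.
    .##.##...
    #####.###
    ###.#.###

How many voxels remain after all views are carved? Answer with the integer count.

|visual hull| = 196

initial block: 9^3 = 729
[1] z-view keeps 33 columns → grid now 297
[2] y-view keeps 55 columns → grid now 196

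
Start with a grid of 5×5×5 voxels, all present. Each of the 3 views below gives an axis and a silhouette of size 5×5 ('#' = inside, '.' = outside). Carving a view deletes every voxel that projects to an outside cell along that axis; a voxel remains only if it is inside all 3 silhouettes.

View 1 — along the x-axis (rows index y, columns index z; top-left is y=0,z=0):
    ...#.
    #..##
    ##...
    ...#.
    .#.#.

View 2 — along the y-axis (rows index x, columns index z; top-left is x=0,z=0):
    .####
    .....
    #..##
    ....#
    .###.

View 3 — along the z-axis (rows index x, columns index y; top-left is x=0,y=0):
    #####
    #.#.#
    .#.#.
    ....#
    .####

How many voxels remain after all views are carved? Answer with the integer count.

full grid |V| = 125
V1 x: intersect with YZ mask (9 set) -- 45 left
V2 y: intersect with XZ mask (11 set) -- 21 left
V3 z: intersect with XY mask (15 set) -- 16 left

16 voxels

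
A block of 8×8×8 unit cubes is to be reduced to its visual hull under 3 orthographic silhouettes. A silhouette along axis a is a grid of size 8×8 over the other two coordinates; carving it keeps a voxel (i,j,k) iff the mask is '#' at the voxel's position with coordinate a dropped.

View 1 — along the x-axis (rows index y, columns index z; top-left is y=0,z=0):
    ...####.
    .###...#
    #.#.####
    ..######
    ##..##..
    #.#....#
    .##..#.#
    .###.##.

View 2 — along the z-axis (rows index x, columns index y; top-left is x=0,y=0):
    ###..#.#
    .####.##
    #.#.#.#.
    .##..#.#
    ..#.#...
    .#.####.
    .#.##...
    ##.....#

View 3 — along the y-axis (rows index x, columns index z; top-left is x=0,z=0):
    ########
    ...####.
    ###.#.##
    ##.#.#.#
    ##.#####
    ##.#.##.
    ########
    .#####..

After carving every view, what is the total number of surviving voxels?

start: 8×8×8 = 512 voxels
carve view 1 (along x, YZ-mask fill 36/64): 288 voxels remain
carve view 2 (along z, XY-mask fill 32/64): 145 voxels remain
carve view 3 (along y, XZ-mask fill 48/64): 104 voxels remain

remaining voxels: 104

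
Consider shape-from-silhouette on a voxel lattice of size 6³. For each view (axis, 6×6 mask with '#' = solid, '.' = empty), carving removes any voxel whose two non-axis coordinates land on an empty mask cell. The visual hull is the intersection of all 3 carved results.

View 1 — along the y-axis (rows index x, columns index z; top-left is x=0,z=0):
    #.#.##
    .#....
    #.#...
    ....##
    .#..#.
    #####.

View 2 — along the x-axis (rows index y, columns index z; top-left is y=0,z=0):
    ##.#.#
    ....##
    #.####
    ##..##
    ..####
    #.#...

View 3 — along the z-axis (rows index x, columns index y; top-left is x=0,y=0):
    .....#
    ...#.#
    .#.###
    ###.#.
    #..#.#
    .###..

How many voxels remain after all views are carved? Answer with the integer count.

remaining voxels: 25

full grid |V| = 216
step 1: project along y, AND mask (16/36) → |grid| = 96
step 2: project along x, AND mask (21/36) → |grid| = 56
step 3: project along z, AND mask (17/36) → |grid| = 25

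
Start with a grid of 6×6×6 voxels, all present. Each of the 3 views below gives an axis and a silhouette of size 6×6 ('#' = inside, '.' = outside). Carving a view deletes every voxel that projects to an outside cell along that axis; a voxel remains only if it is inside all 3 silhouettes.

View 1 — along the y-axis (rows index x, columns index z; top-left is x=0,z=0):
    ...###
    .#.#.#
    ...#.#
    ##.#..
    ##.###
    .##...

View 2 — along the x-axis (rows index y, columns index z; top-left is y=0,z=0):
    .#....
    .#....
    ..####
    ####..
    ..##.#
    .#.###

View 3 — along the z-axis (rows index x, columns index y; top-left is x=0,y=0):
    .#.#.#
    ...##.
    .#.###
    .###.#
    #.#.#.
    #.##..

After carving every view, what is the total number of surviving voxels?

30 voxels

full grid |V| = 216
step 1: project along y, AND mask (18/36) → |grid| = 108
step 2: project along x, AND mask (17/36) → |grid| = 57
step 3: project along z, AND mask (19/36) → |grid| = 30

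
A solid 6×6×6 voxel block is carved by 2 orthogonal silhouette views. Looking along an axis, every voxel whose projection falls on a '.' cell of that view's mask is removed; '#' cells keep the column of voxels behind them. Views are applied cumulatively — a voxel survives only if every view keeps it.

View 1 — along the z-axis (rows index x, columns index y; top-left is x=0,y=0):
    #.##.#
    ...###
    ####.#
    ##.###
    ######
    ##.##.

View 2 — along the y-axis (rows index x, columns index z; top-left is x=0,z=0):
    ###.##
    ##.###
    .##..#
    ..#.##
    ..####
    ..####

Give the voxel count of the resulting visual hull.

before carving: 216 voxels (6×6×6)
after view 1 [z-axis, 27 of 36 cells solid] → remaining = 162
after view 2 [y-axis, 24 of 36 cells solid] → remaining = 105

remaining voxels: 105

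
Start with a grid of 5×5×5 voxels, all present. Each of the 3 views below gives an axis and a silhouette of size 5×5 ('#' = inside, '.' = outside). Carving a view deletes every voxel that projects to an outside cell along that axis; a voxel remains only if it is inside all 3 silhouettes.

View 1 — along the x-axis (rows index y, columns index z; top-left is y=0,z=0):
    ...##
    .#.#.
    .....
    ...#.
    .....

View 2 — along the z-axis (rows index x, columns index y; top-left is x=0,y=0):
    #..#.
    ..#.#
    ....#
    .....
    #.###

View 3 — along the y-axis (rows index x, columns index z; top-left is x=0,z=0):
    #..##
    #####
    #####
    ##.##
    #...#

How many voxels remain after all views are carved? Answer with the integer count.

voxel count = 4

start: 5×5×5 = 125 voxels
carve view 1 (along x, YZ-mask fill 5/25): 25 voxels remain
carve view 2 (along z, XY-mask fill 9/25): 6 voxels remain
carve view 3 (along y, XZ-mask fill 19/25): 4 voxels remain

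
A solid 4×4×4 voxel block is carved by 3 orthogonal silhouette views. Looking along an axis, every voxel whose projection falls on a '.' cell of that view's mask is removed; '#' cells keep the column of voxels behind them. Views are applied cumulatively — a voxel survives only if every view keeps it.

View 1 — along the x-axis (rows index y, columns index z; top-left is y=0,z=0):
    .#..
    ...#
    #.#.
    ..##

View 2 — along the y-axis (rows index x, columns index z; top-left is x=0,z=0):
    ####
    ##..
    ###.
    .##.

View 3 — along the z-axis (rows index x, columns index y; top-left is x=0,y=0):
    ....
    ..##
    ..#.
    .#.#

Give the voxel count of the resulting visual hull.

remaining voxels: 4

initial block: 4^3 = 64
after view 1 [x-axis, 6 of 16 cells solid] → remaining = 24
after view 2 [y-axis, 11 of 16 cells solid] → remaining = 15
after view 3 [z-axis, 5 of 16 cells solid] → remaining = 4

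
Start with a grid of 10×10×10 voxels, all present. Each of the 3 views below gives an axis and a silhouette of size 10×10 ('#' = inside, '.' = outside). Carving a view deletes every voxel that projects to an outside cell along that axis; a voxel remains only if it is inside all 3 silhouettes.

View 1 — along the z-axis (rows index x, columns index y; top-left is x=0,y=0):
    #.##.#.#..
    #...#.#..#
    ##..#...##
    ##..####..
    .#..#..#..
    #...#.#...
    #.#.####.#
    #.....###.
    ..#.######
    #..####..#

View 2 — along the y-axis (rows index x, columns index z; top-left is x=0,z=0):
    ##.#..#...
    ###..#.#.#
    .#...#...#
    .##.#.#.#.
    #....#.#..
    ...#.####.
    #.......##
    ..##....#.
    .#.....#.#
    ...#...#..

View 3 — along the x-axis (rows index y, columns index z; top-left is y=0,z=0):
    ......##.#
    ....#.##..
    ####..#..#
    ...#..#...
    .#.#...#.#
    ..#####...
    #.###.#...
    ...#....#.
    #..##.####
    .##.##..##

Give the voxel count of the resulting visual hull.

voxel count = 76

full grid |V| = 1000
after view 1 [z-axis, 50 of 100 cells solid] → remaining = 500
after view 2 [y-axis, 37 of 100 cells solid] → remaining = 179
after view 3 [x-axis, 43 of 100 cells solid] → remaining = 76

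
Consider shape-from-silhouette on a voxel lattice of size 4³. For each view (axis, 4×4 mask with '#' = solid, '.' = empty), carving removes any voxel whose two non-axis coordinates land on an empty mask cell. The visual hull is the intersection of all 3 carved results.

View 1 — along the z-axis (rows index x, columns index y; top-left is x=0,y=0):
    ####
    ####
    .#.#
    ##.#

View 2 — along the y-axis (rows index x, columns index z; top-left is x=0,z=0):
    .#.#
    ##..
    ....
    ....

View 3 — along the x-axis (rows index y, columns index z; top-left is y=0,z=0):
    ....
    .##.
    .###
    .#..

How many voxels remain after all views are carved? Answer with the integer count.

initial block: 4^3 = 64
carve view 1 (along z, XY-mask fill 13/16): 52 voxels remain
carve view 2 (along y, XZ-mask fill 4/16): 16 voxels remain
carve view 3 (along x, YZ-mask fill 6/16): 7 voxels remain

voxel count = 7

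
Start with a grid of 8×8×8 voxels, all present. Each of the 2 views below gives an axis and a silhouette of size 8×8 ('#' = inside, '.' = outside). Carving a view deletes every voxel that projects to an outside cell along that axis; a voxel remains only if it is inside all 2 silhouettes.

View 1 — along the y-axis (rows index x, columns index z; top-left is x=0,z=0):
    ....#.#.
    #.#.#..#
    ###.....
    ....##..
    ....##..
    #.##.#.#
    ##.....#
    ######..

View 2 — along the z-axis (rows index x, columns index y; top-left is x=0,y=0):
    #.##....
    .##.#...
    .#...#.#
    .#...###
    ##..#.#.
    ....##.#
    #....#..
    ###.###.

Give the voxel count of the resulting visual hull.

start: 8×8×8 = 512 voxels
  1. axis=1 (XZ plane), |mask|=27  ⇒  voxels=216
  2. axis=2 (XY plane), |mask|=28  ⇒  voxels=100

remaining voxels: 100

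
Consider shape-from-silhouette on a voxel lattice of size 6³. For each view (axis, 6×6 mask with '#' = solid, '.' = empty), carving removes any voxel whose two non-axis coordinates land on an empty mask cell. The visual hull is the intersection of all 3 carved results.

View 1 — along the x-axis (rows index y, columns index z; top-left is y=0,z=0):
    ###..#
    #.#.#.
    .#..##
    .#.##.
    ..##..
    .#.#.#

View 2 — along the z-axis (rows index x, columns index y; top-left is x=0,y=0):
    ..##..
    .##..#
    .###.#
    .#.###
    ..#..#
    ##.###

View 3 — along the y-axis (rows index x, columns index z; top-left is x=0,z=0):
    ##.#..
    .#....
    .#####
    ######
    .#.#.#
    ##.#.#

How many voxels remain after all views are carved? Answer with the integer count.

start: 6×6×6 = 216 voxels
V1 x: intersect with YZ mask (18 set) -- 108 left
V2 z: intersect with XY mask (20 set) -- 59 left
V3 y: intersect with XZ mask (22 set) -- 42 left

42 voxels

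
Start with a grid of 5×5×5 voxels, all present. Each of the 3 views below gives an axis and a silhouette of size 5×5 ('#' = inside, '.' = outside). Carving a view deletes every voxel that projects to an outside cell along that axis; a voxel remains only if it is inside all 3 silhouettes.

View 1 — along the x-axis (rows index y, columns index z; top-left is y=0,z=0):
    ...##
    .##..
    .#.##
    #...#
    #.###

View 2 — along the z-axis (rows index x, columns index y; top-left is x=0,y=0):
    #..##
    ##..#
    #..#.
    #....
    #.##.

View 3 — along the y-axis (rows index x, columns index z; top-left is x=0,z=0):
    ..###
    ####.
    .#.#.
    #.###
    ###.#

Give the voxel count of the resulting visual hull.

voxel count = 20

before carving: 125 voxels (5×5×5)
  1. axis=0 (YZ plane), |mask|=13  ⇒  voxels=65
  2. axis=2 (XY plane), |mask|=12  ⇒  voxels=29
  3. axis=1 (XZ plane), |mask|=17  ⇒  voxels=20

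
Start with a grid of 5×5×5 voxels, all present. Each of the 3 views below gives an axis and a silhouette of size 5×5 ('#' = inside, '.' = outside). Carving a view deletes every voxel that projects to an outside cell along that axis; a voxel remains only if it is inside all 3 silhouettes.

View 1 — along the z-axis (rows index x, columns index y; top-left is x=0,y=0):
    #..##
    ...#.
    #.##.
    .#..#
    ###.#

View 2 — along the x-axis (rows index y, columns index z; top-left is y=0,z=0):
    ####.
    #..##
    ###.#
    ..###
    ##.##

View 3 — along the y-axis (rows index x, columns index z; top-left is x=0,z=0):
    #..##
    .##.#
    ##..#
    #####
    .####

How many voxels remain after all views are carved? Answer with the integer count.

33 voxels

start: 5×5×5 = 125 voxels
step 1: project along z, AND mask (13/25) → |grid| = 65
step 2: project along x, AND mask (18/25) → |grid| = 47
step 3: project along y, AND mask (18/25) → |grid| = 33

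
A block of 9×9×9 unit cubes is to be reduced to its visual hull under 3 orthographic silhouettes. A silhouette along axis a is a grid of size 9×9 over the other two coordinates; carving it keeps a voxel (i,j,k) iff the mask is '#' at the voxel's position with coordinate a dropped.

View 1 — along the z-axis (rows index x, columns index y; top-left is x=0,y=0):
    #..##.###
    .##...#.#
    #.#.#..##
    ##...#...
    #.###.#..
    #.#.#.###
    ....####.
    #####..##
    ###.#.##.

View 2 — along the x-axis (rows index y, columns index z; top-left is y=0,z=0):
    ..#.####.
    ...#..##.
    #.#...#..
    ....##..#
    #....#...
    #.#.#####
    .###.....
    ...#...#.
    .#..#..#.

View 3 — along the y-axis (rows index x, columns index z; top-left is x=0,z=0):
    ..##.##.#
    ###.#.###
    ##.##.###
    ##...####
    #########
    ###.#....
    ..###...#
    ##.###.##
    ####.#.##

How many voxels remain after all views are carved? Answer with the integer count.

full grid |V| = 729
[1] z-view keeps 46 columns → grid now 414
[2] x-view keeps 31 columns → grid now 147
[3] y-view keeps 56 columns → grid now 101

101 voxels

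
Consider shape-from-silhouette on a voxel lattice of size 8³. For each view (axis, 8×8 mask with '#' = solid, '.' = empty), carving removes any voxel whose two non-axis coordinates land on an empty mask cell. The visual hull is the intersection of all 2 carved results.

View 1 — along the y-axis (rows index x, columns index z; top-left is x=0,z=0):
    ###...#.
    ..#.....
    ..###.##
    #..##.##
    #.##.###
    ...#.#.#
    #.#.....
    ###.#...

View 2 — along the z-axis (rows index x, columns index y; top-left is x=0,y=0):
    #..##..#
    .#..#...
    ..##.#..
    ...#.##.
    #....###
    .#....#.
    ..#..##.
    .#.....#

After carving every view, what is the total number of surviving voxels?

remaining voxels: 92

full grid |V| = 512
after view 1 [y-axis, 30 of 64 cells solid] → remaining = 240
after view 2 [z-axis, 23 of 64 cells solid] → remaining = 92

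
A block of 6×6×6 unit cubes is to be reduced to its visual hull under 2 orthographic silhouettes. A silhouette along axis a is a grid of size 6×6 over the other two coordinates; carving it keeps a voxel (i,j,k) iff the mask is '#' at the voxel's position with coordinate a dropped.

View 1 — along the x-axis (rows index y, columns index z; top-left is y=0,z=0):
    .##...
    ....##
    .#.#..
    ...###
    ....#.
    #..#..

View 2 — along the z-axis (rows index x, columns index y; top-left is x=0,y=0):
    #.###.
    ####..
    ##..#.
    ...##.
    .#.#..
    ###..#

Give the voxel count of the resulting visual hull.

initial block: 6^3 = 216
[1] x-view keeps 12 columns → grid now 72
[2] z-view keeps 19 columns → grid now 39

|visual hull| = 39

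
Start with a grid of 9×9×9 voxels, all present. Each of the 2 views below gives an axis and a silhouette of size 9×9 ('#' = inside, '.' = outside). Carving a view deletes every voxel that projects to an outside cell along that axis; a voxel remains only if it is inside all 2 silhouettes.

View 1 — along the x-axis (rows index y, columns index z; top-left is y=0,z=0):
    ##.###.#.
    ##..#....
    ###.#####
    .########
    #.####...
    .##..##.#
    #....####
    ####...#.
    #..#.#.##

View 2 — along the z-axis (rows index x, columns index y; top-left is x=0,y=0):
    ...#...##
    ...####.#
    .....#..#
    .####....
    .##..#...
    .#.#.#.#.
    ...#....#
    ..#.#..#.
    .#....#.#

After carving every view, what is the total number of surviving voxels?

161 voxels

initial block: 9^3 = 729
step 1: project along x, AND mask (50/81) → |grid| = 450
step 2: project along z, AND mask (29/81) → |grid| = 161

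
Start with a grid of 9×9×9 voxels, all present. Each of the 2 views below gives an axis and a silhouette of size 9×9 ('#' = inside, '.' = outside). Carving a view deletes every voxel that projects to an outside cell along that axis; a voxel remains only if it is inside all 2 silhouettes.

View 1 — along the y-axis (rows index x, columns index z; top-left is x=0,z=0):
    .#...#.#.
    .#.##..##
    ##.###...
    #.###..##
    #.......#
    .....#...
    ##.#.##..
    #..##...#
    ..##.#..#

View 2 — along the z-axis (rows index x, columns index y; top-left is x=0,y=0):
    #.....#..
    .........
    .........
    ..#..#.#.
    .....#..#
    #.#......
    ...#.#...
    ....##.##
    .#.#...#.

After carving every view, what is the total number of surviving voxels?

voxel count = 68

before carving: 729 voxels (9×9×9)
V1 y: intersect with XZ mask (35 set) -- 315 left
V2 z: intersect with XY mask (18 set) -- 68 left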